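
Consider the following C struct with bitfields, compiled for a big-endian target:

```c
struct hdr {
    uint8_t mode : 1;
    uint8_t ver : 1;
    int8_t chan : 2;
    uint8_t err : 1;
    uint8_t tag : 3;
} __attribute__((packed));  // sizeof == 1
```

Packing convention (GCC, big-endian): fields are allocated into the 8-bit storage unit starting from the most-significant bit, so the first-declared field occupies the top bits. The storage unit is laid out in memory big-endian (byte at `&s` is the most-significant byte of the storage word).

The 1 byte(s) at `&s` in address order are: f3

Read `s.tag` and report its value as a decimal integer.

[0]=0xf3 (big-endian) → word 0xf3
mode:1 @ bit 7 → (0xf3>>7)&0x1 = 0x1
ver:1 @ bit 6 → (0xf3>>6)&0x1 = 0x1
chan:2 @ bit 4 → (0xf3>>4)&0x3 = 0x3
err:1 @ bit 3 → (0xf3>>3)&0x1 = 0x0
tag:3 @ bit 0 → (0xf3>>0)&0x7 = 0x3  ←

3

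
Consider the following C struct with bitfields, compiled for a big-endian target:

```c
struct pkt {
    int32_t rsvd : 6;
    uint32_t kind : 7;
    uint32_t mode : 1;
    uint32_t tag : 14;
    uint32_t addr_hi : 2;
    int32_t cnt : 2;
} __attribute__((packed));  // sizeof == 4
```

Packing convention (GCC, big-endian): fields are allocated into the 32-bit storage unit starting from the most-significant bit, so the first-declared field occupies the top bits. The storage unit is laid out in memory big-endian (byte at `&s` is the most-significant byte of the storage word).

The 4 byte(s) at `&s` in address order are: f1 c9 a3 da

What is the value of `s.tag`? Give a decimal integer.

[0]=0xf1 [1]=0xc9 [2]=0xa3 [3]=0xda (big-endian) → word 0xf1c9a3da
rsvd:6 @ bit 26 → (0xf1c9a3da>>26)&0x3f = 0x3c
kind:7 @ bit 19 → (0xf1c9a3da>>19)&0x7f = 0x39
mode:1 @ bit 18 → (0xf1c9a3da>>18)&0x1 = 0x0
tag:14 @ bit 4 → (0xf1c9a3da>>4)&0x3fff = 0x1a3d  ←
addr_hi:2 @ bit 2 → (0xf1c9a3da>>2)&0x3 = 0x2
cnt:2 @ bit 0 → (0xf1c9a3da>>0)&0x3 = 0x2

6717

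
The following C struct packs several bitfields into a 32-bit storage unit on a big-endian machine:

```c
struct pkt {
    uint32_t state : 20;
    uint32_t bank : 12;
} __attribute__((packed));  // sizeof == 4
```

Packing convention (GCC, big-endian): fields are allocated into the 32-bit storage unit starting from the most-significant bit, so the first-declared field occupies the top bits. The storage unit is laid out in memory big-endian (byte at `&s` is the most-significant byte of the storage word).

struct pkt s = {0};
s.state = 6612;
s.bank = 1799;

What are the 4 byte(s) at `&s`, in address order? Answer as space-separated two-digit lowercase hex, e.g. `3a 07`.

[12+:20] state=6612 & 0xfffff = 0x19d4; word=0x019d4000
[0+:12] bank=1799 & 0xfff = 0x707; word=0x019d4707
word = 0x019d4707 → big-endian bytes:
  [0]=0x01  [1]=0x9d  [2]=0x47  [3]=0x07

01 9d 47 07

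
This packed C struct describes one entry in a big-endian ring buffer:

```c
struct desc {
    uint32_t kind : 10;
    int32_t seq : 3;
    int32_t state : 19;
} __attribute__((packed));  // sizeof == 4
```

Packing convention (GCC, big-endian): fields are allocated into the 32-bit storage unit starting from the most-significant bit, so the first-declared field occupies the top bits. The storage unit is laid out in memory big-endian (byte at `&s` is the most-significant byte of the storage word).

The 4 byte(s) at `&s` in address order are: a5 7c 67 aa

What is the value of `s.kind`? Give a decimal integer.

[0]=0xa5 [1]=0x7c [2]=0x67 [3]=0xaa (big-endian) → word 0xa57c67aa
kind:10 @ bit 22 → (0xa57c67aa>>22)&0x3ff = 0x295  ←
seq:3 @ bit 19 → (0xa57c67aa>>19)&0x7 = 0x7
state:19 @ bit 0 → (0xa57c67aa>>0)&0x7ffff = 0x467aa

661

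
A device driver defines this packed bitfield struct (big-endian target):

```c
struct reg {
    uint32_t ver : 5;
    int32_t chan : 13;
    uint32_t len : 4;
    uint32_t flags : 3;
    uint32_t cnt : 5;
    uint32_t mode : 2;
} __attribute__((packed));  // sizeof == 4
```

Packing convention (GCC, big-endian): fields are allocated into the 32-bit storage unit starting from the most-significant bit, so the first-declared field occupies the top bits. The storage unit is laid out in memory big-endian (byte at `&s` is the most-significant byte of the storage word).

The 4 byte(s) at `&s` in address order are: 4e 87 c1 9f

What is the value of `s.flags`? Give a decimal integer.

3

[0]=0x4e [1]=0x87 [2]=0xc1 [3]=0x9f (big-endian) → word 0x4e87c19f
ver [27+:5] = (word>>27) & 0x1f = 9
chan [14+:13] = (word>>14) & 0x1fff = 6687
len [10+:4] = (word>>10) & 0xf = 0
flags [7+:3] = (word>>7) & 0x7 = 3  ←
cnt [2+:5] = (word>>2) & 0x1f = 7
mode [0+:2] = (word>>0) & 0x3 = 3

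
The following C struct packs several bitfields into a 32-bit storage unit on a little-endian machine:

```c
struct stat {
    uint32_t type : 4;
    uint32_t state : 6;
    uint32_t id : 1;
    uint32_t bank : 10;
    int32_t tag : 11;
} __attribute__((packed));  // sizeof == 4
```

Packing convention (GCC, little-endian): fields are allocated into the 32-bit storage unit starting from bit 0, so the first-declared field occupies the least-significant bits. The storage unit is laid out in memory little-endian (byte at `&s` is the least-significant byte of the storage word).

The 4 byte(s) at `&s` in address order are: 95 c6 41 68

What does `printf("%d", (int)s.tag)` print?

834

[0]=0x95 [1]=0xc6 [2]=0x41 [3]=0x68 (little-endian) → word 0x6841c695
type:4 @ bit 0 → (0x6841c695>>0)&0xf = 0x5
state:6 @ bit 4 → (0x6841c695>>4)&0x3f = 0x29
id:1 @ bit 10 → (0x6841c695>>10)&0x1 = 0x1
bank:10 @ bit 11 → (0x6841c695>>11)&0x3ff = 0x38
tag:11 @ bit 21 → (0x6841c695>>21)&0x7ff = 0x342  ←
tag signed 11b, MSB=0: value = 834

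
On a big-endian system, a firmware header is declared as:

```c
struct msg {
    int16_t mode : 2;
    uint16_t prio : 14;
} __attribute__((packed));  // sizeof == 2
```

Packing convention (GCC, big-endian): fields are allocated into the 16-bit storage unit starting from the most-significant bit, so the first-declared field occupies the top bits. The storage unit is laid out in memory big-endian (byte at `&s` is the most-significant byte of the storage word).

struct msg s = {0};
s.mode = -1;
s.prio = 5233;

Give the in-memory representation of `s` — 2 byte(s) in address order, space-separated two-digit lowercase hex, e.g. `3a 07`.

d4 71

[14+:2] mode=-1 & 0x3 = 0x3; word=0xc000
[0+:14] prio=5233 & 0x3fff = 0x1471; word=0xd471
word = 0xd471 → big-endian bytes:
  [0]=0xd4  [1]=0x71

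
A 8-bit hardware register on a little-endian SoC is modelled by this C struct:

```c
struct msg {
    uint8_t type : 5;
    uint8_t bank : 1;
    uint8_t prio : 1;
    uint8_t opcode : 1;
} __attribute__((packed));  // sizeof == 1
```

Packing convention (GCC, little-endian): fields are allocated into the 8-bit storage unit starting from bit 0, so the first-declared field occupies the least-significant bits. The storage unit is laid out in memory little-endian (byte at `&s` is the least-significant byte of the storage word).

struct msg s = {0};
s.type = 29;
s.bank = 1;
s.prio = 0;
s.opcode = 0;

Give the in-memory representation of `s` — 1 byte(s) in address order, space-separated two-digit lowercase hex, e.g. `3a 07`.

type:5 = 29 → 0x1d << 0 → word 0x1d
bank:1 = 1 → 0x1 << 5 → word 0x3d
prio:1 = 0 → 0x0 << 6 → word 0x3d
opcode:1 = 0 → 0x0 << 7 → word 0x3d
word = 0x3d → little-endian bytes:
  [0]=0x3d

3d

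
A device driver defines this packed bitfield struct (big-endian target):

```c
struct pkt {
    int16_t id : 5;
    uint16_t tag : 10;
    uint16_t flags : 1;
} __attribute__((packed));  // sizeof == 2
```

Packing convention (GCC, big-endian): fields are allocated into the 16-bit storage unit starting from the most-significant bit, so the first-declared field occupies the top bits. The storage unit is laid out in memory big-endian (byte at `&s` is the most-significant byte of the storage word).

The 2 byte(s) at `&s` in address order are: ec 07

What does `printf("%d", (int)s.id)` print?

[0]=0xec [1]=0x07 (big-endian) → word 0xec07
id [11+:5] = (word>>11) & 0x1f = 29  ←
tag [1+:10] = (word>>1) & 0x3ff = 515
flags [0+:1] = (word>>0) & 0x1 = 1
id signed 5b, MSB=1: 29 - 32 = -3

-3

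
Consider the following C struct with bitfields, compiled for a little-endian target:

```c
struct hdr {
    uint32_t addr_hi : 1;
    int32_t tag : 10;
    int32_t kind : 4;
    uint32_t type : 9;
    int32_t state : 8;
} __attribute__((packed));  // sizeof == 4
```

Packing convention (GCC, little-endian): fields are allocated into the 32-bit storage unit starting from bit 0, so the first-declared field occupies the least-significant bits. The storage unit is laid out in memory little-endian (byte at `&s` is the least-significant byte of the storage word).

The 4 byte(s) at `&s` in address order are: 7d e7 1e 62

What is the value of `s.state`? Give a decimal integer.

98

[0]=0x7d [1]=0xe7 [2]=0x1e [3]=0x62 (little-endian) → word 0x621ee77d
addr_hi:1 @ bit 0 → (0x621ee77d>>0)&0x1 = 0x1
tag:10 @ bit 1 → (0x621ee77d>>1)&0x3ff = 0x3be
kind:4 @ bit 11 → (0x621ee77d>>11)&0xf = 0xc
type:9 @ bit 15 → (0x621ee77d>>15)&0x1ff = 0x3d
state:8 @ bit 24 → (0x621ee77d>>24)&0xff = 0x62  ←
state signed 8b, MSB=0: value = 98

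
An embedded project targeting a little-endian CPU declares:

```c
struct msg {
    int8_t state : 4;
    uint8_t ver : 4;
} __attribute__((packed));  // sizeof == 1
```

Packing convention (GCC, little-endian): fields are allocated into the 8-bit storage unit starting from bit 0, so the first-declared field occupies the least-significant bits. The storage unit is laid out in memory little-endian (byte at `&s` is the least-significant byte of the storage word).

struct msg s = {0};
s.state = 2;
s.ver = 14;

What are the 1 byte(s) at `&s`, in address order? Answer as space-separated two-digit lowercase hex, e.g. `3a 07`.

state (4b) val=2 bits=0x2 at bit 0: 0x02
ver (4b) val=14 bits=0xe at bit 4: 0xe2
word = 0xe2 → little-endian bytes:
  [0]=0xe2

e2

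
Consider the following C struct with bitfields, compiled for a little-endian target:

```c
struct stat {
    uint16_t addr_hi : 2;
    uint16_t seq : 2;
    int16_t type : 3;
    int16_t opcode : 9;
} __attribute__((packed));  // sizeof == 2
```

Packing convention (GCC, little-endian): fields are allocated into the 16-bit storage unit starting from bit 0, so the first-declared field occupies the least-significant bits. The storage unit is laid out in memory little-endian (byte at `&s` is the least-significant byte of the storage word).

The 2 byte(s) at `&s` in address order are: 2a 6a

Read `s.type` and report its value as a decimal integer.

2

[0]=0x2a [1]=0x6a (little-endian) → word 0x6a2a
addr_hi [0+:2] = (word>>0) & 0x3 = 2
seq [2+:2] = (word>>2) & 0x3 = 2
type [4+:3] = (word>>4) & 0x7 = 2  ←
opcode [7+:9] = (word>>7) & 0x1ff = 212
type signed 3b, MSB=0: value = 2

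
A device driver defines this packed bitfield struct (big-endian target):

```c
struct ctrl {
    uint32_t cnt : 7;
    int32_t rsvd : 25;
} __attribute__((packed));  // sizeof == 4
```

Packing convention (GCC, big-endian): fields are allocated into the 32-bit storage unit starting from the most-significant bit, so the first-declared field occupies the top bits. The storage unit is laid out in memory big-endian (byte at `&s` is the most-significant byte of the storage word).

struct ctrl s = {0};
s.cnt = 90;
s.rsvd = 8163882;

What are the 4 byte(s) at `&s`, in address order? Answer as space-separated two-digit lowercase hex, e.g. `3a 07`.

b4 7c 92 2a

cnt (7b) val=90 bits=0x5a at bit 25: 0xb4000000
rsvd (25b) val=8163882 bits=0x7c922a at bit 0: 0xb47c922a
word = 0xb47c922a → big-endian bytes:
  [0]=0xb4  [1]=0x7c  [2]=0x92  [3]=0x2a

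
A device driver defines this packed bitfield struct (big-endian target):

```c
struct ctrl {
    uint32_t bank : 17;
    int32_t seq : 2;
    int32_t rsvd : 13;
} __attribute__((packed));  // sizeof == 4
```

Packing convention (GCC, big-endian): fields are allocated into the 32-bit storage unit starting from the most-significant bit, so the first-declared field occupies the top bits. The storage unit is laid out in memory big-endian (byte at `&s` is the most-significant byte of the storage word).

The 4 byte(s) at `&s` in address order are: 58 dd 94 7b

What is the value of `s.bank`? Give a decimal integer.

[0]=0x58 [1]=0xdd [2]=0x94 [3]=0x7b (big-endian) → word 0x58dd947b
bank:17 @ bit 15 → (0x58dd947b>>15)&0x1ffff = 0xb1bb  ←
seq:2 @ bit 13 → (0x58dd947b>>13)&0x3 = 0x0
rsvd:13 @ bit 0 → (0x58dd947b>>0)&0x1fff = 0x147b

45499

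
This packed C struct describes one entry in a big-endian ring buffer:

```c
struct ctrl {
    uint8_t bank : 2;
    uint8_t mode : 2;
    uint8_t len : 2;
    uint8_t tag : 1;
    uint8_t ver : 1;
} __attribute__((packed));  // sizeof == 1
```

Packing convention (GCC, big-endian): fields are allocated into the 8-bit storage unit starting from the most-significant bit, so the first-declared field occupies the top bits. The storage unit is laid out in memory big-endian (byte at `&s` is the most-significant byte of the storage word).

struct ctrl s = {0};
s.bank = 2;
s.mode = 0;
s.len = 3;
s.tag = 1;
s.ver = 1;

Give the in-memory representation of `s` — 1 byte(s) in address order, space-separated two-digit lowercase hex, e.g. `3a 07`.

bank:2 = 2 → 0x2 << 6 → word 0x80
mode:2 = 0 → 0x0 << 4 → word 0x80
len:2 = 3 → 0x3 << 2 → word 0x8c
tag:1 = 1 → 0x1 << 1 → word 0x8e
ver:1 = 1 → 0x1 << 0 → word 0x8f
word = 0x8f → big-endian bytes:
  [0]=0x8f

8f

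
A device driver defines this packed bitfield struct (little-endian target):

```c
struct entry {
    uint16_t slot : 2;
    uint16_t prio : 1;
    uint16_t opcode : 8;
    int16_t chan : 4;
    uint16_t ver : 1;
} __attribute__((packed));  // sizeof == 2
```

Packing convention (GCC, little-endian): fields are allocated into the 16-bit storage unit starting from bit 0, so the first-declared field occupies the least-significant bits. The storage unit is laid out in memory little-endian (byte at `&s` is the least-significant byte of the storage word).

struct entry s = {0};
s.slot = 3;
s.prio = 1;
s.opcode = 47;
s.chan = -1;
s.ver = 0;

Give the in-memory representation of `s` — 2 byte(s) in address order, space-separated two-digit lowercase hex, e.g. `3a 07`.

7f 79

[0+:2] slot=3 & 0x3 = 0x3; word=0x0003
[2+:1] prio=1 & 0x1 = 0x1; word=0x0007
[3+:8] opcode=47 & 0xff = 0x2f; word=0x017f
[11+:4] chan=-1 & 0xf = 0xf; word=0x797f
[15+:1] ver=0 & 0x1 = 0x0; word=0x797f
word = 0x797f → little-endian bytes:
  [0]=0x7f  [1]=0x79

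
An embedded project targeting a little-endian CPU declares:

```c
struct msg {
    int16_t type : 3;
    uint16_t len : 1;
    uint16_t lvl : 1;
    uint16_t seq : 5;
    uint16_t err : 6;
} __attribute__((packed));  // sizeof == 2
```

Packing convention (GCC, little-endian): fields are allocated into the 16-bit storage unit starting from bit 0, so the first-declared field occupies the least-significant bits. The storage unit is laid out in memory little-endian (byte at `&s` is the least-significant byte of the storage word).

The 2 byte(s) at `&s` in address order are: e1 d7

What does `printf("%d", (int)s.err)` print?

[0]=0xe1 [1]=0xd7 (little-endian) → word 0xd7e1
type [0+:3] = (word>>0) & 0x7 = 1
len [3+:1] = (word>>3) & 0x1 = 0
lvl [4+:1] = (word>>4) & 0x1 = 0
seq [5+:5] = (word>>5) & 0x1f = 31
err [10+:6] = (word>>10) & 0x3f = 53  ←

53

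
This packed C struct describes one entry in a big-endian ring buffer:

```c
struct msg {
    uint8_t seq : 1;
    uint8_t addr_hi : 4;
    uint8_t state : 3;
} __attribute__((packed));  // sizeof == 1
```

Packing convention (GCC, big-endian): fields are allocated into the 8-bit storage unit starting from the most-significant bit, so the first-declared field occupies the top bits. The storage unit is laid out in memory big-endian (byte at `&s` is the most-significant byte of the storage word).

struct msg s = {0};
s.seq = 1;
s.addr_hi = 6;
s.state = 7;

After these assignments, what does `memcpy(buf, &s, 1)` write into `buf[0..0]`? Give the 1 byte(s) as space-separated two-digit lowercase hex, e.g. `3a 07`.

seq:1 = 1 → 0x1 << 7 → word 0x80
addr_hi:4 = 6 → 0x6 << 3 → word 0xb0
state:3 = 7 → 0x7 << 0 → word 0xb7
word = 0xb7 → big-endian bytes:
  [0]=0xb7

b7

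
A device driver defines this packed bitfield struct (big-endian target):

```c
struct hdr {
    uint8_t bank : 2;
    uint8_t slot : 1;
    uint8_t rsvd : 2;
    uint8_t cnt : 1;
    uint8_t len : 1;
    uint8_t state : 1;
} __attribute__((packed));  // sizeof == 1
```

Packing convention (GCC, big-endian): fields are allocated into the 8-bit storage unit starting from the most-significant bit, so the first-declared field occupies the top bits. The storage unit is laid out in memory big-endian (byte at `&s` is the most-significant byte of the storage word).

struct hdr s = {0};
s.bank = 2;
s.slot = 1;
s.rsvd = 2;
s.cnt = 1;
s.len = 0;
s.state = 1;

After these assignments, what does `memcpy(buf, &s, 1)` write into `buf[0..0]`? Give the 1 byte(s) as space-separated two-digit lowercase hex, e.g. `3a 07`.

bank:2 = 2 → 0x2 << 6 → word 0x80
slot:1 = 1 → 0x1 << 5 → word 0xa0
rsvd:2 = 2 → 0x2 << 3 → word 0xb0
cnt:1 = 1 → 0x1 << 2 → word 0xb4
len:1 = 0 → 0x0 << 1 → word 0xb4
state:1 = 1 → 0x1 << 0 → word 0xb5
word = 0xb5 → big-endian bytes:
  [0]=0xb5

b5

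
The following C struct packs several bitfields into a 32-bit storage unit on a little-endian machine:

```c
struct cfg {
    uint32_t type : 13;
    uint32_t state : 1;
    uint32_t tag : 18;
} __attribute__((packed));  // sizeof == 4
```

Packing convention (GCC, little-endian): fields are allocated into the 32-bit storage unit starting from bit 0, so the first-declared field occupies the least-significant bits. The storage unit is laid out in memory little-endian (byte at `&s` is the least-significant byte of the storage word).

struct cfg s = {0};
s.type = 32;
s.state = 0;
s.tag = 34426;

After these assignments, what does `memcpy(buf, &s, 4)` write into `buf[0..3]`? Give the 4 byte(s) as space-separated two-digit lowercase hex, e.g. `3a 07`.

type:13 = 32 → 0x20 << 0 → word 0x00000020
state:1 = 0 → 0x0 << 13 → word 0x00000020
tag:18 = 34426 → 0x867a << 14 → word 0x219e8020
word = 0x219e8020 → little-endian bytes:
  [0]=0x20  [1]=0x80  [2]=0x9e  [3]=0x21

20 80 9e 21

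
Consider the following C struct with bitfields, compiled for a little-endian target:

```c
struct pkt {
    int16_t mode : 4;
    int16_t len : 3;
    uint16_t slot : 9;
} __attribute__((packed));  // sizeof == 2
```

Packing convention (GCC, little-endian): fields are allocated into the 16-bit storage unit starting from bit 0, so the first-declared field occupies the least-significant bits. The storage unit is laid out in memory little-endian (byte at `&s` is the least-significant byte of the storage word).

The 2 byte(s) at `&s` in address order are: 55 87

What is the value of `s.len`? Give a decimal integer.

-3

[0]=0x55 [1]=0x87 (little-endian) → word 0x8755
mode:4 @ bit 0 → (0x8755>>0)&0xf = 0x5
len:3 @ bit 4 → (0x8755>>4)&0x7 = 0x5  ←
slot:9 @ bit 7 → (0x8755>>7)&0x1ff = 0x10e
len signed 3b, MSB=1: 5 - 8 = -3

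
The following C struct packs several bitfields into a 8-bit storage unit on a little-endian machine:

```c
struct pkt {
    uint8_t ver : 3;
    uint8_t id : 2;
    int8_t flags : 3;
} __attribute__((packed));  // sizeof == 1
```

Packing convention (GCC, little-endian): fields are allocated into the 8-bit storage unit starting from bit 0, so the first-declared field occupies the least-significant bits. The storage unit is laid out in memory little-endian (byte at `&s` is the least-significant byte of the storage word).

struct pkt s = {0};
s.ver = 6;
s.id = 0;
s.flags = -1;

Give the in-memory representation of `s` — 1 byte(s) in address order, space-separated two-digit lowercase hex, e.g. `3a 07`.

e6

ver:3 = 6 → 0x6 << 0 → word 0x06
id:2 = 0 → 0x0 << 3 → word 0x06
flags:3 = -1 → 0x7 << 5 → word 0xe6
word = 0xe6 → little-endian bytes:
  [0]=0xe6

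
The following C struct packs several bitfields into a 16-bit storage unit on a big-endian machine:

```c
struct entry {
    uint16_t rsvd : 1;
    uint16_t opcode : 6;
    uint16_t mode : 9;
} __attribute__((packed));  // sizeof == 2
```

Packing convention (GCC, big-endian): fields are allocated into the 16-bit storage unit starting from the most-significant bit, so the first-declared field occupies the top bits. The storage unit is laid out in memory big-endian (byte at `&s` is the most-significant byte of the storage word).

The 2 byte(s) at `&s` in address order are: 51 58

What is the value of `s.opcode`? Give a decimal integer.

[0]=0x51 [1]=0x58 (big-endian) → word 0x5158
rsvd [15+:1] = (word>>15) & 0x1 = 0
opcode [9+:6] = (word>>9) & 0x3f = 40  ←
mode [0+:9] = (word>>0) & 0x1ff = 344

40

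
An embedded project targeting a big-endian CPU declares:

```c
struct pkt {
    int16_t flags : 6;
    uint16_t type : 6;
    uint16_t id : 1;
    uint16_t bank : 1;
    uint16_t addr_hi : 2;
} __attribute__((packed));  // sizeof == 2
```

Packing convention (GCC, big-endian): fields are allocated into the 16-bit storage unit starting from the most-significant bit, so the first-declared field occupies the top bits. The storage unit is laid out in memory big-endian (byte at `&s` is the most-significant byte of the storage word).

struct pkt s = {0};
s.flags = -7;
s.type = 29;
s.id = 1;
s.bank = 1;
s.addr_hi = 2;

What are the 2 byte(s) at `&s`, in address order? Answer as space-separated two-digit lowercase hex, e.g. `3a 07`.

flags:6 = -7 → 0x39 << 10 → word 0xe400
type:6 = 29 → 0x1d << 4 → word 0xe5d0
id:1 = 1 → 0x1 << 3 → word 0xe5d8
bank:1 = 1 → 0x1 << 2 → word 0xe5dc
addr_hi:2 = 2 → 0x2 << 0 → word 0xe5de
word = 0xe5de → big-endian bytes:
  [0]=0xe5  [1]=0xde

e5 de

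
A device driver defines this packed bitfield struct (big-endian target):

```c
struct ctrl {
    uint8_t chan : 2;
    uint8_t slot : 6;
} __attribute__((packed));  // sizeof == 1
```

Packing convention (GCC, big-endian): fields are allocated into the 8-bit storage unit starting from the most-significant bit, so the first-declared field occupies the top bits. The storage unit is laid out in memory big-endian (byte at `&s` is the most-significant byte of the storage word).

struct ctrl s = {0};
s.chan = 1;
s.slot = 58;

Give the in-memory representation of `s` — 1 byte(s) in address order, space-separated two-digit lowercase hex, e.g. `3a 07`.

7a

[6+:2] chan=1 & 0x3 = 0x1; word=0x40
[0+:6] slot=58 & 0x3f = 0x3a; word=0x7a
word = 0x7a → big-endian bytes:
  [0]=0x7a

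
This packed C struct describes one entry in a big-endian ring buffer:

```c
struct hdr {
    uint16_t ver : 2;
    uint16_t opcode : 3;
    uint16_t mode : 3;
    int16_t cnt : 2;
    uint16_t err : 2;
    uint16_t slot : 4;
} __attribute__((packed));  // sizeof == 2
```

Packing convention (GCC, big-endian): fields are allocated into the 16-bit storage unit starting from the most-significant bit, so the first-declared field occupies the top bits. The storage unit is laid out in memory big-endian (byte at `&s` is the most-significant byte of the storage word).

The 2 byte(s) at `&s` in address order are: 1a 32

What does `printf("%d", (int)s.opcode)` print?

[0]=0x1a [1]=0x32 (big-endian) → word 0x1a32
ver [14+:2] = (word>>14) & 0x3 = 0
opcode [11+:3] = (word>>11) & 0x7 = 3  ←
mode [8+:3] = (word>>8) & 0x7 = 2
cnt [6+:2] = (word>>6) & 0x3 = 0
err [4+:2] = (word>>4) & 0x3 = 3
slot [0+:4] = (word>>0) & 0xf = 2

3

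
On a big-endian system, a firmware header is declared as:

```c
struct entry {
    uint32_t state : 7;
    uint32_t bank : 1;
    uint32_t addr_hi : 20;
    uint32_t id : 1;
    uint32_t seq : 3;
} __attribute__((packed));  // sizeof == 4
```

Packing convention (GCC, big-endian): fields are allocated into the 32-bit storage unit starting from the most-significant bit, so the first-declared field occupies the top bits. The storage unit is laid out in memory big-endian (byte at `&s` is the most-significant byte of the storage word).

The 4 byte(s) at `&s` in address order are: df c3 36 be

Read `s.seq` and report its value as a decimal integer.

6

[0]=0xdf [1]=0xc3 [2]=0x36 [3]=0xbe (big-endian) → word 0xdfc336be
state:7 @ bit 25 → (0xdfc336be>>25)&0x7f = 0x6f
bank:1 @ bit 24 → (0xdfc336be>>24)&0x1 = 0x1
addr_hi:20 @ bit 4 → (0xdfc336be>>4)&0xfffff = 0xc336b
id:1 @ bit 3 → (0xdfc336be>>3)&0x1 = 0x1
seq:3 @ bit 0 → (0xdfc336be>>0)&0x7 = 0x6  ←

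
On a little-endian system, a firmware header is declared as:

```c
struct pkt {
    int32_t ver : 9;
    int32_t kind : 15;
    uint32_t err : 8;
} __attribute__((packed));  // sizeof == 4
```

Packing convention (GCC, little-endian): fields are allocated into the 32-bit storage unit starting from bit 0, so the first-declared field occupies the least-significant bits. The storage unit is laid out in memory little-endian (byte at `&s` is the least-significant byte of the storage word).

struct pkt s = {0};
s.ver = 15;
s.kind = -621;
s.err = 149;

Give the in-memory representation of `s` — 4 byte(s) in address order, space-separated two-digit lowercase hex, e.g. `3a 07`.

ver (9b) val=15 bits=0xf at bit 0: 0x0000000f
kind (15b) val=-621 bits=0x7d93 at bit 9: 0x00fb260f
err (8b) val=149 bits=0x95 at bit 24: 0x95fb260f
word = 0x95fb260f → little-endian bytes:
  [0]=0x0f  [1]=0x26  [2]=0xfb  [3]=0x95

0f 26 fb 95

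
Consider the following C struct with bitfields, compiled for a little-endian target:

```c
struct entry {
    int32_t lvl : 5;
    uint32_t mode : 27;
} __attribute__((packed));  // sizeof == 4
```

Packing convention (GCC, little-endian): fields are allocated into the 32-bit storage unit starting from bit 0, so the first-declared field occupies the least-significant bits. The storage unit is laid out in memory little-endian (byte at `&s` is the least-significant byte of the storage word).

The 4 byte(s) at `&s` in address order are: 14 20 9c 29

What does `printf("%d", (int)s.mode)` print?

[0]=0x14 [1]=0x20 [2]=0x9c [3]=0x29 (little-endian) → word 0x299c2014
lvl:5 @ bit 0 → (0x299c2014>>0)&0x1f = 0x14
mode:27 @ bit 5 → (0x299c2014>>5)&0x7ffffff = 0x14ce100  ←

21815552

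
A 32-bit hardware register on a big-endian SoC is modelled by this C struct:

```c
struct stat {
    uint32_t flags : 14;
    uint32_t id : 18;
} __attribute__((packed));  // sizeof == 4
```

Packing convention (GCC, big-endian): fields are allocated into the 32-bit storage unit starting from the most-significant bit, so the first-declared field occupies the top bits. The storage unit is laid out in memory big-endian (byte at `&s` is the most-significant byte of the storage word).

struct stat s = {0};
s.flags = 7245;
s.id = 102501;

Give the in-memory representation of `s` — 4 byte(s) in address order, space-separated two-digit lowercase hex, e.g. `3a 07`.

flags:14 = 7245 → 0x1c4d << 18 → word 0x71340000
id:18 = 102501 → 0x19065 << 0 → word 0x71359065
word = 0x71359065 → big-endian bytes:
  [0]=0x71  [1]=0x35  [2]=0x90  [3]=0x65

71 35 90 65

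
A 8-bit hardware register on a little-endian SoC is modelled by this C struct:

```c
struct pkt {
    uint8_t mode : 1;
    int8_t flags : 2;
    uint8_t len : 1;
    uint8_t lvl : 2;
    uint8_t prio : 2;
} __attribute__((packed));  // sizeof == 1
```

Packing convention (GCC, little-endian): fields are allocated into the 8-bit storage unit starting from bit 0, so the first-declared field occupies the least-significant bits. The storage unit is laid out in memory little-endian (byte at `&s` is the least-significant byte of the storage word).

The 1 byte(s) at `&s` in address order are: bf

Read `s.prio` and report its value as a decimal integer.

2

[0]=0xbf (little-endian) → word 0xbf
mode [0+:1] = (word>>0) & 0x1 = 1
flags [1+:2] = (word>>1) & 0x3 = 3
len [3+:1] = (word>>3) & 0x1 = 1
lvl [4+:2] = (word>>4) & 0x3 = 3
prio [6+:2] = (word>>6) & 0x3 = 2  ←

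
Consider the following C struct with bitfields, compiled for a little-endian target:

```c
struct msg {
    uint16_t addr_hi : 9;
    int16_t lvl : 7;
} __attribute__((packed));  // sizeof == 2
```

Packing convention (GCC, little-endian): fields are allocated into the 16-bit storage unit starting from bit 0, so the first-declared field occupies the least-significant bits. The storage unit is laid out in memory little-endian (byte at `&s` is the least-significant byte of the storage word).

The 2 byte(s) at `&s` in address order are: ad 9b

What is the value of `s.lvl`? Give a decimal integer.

-51

[0]=0xad [1]=0x9b (little-endian) → word 0x9bad
addr_hi:9 @ bit 0 → (0x9bad>>0)&0x1ff = 0x1ad
lvl:7 @ bit 9 → (0x9bad>>9)&0x7f = 0x4d  ←
lvl signed 7b, MSB=1: 77 - 128 = -51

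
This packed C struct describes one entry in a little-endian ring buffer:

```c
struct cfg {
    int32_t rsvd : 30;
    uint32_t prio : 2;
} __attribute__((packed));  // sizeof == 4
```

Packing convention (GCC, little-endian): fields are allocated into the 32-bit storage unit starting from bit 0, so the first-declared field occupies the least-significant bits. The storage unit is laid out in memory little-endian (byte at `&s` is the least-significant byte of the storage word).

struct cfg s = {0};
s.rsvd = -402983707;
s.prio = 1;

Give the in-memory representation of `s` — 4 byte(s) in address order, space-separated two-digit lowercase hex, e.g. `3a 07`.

e5 f4 fa 67

[0+:30] rsvd=-402983707 & 0x3fffffff = 0x27faf4e5; word=0x27faf4e5
[30+:2] prio=1 & 0x3 = 0x1; word=0x67faf4e5
word = 0x67faf4e5 → little-endian bytes:
  [0]=0xe5  [1]=0xf4  [2]=0xfa  [3]=0x67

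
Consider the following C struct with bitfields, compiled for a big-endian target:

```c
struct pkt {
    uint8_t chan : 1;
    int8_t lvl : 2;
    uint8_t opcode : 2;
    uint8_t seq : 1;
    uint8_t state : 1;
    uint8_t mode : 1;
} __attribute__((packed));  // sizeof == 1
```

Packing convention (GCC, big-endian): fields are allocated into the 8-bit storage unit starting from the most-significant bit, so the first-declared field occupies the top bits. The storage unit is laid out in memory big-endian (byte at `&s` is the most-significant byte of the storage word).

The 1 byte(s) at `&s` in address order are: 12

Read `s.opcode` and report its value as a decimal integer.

2

[0]=0x12 (big-endian) → word 0x12
chan [7+:1] = (word>>7) & 0x1 = 0
lvl [5+:2] = (word>>5) & 0x3 = 0
opcode [3+:2] = (word>>3) & 0x3 = 2  ←
seq [2+:1] = (word>>2) & 0x1 = 0
state [1+:1] = (word>>1) & 0x1 = 1
mode [0+:1] = (word>>0) & 0x1 = 0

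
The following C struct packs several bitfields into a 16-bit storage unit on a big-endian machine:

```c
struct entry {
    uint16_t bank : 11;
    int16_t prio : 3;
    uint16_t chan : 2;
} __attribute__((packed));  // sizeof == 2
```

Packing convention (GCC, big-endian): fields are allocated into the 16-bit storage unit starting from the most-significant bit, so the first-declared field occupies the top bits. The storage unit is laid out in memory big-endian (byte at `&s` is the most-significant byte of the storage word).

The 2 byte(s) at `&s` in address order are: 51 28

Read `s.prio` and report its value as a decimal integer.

2

[0]=0x51 [1]=0x28 (big-endian) → word 0x5128
bank [5+:11] = (word>>5) & 0x7ff = 649
prio [2+:3] = (word>>2) & 0x7 = 2  ←
chan [0+:2] = (word>>0) & 0x3 = 0
prio signed 3b, MSB=0: value = 2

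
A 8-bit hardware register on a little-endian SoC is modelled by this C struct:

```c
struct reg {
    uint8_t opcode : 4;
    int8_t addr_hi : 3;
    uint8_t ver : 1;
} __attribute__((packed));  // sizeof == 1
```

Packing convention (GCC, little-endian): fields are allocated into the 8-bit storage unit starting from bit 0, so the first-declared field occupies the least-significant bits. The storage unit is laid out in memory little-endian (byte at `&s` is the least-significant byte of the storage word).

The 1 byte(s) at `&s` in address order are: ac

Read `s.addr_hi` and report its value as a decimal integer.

[0]=0xac (little-endian) → word 0xac
opcode:4 @ bit 0 → (0xac>>0)&0xf = 0xc
addr_hi:3 @ bit 4 → (0xac>>4)&0x7 = 0x2  ←
ver:1 @ bit 7 → (0xac>>7)&0x1 = 0x1
addr_hi signed 3b, MSB=0: value = 2

2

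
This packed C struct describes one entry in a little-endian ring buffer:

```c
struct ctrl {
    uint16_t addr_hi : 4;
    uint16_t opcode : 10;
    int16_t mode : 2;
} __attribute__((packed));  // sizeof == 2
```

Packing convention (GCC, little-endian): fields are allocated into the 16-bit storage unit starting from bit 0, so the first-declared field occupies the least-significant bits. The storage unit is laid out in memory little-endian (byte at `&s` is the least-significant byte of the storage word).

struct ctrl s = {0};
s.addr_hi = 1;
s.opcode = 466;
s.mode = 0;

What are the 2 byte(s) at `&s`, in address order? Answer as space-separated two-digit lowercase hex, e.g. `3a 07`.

[0+:4] addr_hi=1 & 0xf = 0x1; word=0x0001
[4+:10] opcode=466 & 0x3ff = 0x1d2; word=0x1d21
[14+:2] mode=0 & 0x3 = 0x0; word=0x1d21
word = 0x1d21 → little-endian bytes:
  [0]=0x21  [1]=0x1d

21 1d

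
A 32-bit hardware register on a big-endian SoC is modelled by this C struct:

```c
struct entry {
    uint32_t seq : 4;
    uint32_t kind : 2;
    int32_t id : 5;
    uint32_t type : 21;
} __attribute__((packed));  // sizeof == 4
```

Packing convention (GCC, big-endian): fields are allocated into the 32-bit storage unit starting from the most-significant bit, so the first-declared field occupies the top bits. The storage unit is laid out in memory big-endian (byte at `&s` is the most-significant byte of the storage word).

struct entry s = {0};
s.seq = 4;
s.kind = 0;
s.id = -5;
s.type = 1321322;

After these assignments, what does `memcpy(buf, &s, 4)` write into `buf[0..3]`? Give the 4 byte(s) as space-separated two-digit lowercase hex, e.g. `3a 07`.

seq:4 = 4 → 0x4 << 28 → word 0x40000000
kind:2 = 0 → 0x0 << 26 → word 0x40000000
id:5 = -5 → 0x1b << 21 → word 0x43600000
type:21 = 1321322 → 0x14296a << 0 → word 0x4374296a
word = 0x4374296a → big-endian bytes:
  [0]=0x43  [1]=0x74  [2]=0x29  [3]=0x6a

43 74 29 6a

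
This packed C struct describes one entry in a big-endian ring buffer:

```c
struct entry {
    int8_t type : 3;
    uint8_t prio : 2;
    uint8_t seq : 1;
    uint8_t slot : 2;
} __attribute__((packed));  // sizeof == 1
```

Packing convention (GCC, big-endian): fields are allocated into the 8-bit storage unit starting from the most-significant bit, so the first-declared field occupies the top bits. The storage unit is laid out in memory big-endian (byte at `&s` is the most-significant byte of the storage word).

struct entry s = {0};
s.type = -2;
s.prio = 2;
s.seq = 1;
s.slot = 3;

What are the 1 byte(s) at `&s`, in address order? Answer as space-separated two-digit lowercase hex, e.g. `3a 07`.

type (3b) val=-2 bits=0x6 at bit 5: 0xc0
prio (2b) val=2 bits=0x2 at bit 3: 0xd0
seq (1b) val=1 bits=0x1 at bit 2: 0xd4
slot (2b) val=3 bits=0x3 at bit 0: 0xd7
word = 0xd7 → big-endian bytes:
  [0]=0xd7

d7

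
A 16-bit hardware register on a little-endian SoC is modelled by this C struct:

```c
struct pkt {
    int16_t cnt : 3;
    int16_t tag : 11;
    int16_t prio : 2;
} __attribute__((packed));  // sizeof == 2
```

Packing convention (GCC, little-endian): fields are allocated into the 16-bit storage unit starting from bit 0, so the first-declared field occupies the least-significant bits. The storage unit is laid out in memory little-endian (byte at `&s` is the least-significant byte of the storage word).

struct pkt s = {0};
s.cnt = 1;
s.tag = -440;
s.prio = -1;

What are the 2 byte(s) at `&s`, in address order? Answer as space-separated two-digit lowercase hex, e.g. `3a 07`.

cnt (3b) val=1 bits=0x1 at bit 0: 0x0001
tag (11b) val=-440 bits=0x648 at bit 3: 0x3241
prio (2b) val=-1 bits=0x3 at bit 14: 0xf241
word = 0xf241 → little-endian bytes:
  [0]=0x41  [1]=0xf2

41 f2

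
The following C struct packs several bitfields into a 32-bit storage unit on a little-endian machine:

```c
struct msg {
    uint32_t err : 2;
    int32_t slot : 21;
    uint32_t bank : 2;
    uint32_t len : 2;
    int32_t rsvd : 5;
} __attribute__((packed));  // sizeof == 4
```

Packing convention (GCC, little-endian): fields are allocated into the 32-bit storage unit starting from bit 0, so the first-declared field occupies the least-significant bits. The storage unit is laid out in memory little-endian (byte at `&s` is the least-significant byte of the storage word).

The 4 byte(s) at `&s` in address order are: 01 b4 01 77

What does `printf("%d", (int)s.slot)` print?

27904

[0]=0x01 [1]=0xb4 [2]=0x01 [3]=0x77 (little-endian) → word 0x7701b401
err:2 @ bit 0 → (0x7701b401>>0)&0x3 = 0x1
slot:21 @ bit 2 → (0x7701b401>>2)&0x1fffff = 0x6d00  ←
bank:2 @ bit 23 → (0x7701b401>>23)&0x3 = 0x2
len:2 @ bit 25 → (0x7701b401>>25)&0x3 = 0x3
rsvd:5 @ bit 27 → (0x7701b401>>27)&0x1f = 0xe
slot signed 21b, MSB=0: value = 27904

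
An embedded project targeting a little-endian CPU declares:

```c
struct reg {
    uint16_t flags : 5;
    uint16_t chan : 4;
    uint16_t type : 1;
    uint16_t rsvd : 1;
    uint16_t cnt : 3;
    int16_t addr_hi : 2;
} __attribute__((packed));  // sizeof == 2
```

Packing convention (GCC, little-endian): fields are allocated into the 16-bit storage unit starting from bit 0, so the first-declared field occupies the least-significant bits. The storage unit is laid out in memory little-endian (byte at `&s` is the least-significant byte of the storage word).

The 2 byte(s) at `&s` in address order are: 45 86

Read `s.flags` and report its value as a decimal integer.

5

[0]=0x45 [1]=0x86 (little-endian) → word 0x8645
flags:5 @ bit 0 → (0x8645>>0)&0x1f = 0x5  ←
chan:4 @ bit 5 → (0x8645>>5)&0xf = 0x2
type:1 @ bit 9 → (0x8645>>9)&0x1 = 0x1
rsvd:1 @ bit 10 → (0x8645>>10)&0x1 = 0x1
cnt:3 @ bit 11 → (0x8645>>11)&0x7 = 0x0
addr_hi:2 @ bit 14 → (0x8645>>14)&0x3 = 0x2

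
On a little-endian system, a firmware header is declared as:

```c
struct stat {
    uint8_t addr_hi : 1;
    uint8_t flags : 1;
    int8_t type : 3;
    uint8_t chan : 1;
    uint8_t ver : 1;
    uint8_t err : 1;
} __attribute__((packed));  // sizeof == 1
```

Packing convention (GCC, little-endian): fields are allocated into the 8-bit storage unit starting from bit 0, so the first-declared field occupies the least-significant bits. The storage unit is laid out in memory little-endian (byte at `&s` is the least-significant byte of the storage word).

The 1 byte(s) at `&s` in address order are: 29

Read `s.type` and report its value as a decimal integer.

[0]=0x29 (little-endian) → word 0x29
addr_hi:1 @ bit 0 → (0x29>>0)&0x1 = 0x1
flags:1 @ bit 1 → (0x29>>1)&0x1 = 0x0
type:3 @ bit 2 → (0x29>>2)&0x7 = 0x2  ←
chan:1 @ bit 5 → (0x29>>5)&0x1 = 0x1
ver:1 @ bit 6 → (0x29>>6)&0x1 = 0x0
err:1 @ bit 7 → (0x29>>7)&0x1 = 0x0
type signed 3b, MSB=0: value = 2

2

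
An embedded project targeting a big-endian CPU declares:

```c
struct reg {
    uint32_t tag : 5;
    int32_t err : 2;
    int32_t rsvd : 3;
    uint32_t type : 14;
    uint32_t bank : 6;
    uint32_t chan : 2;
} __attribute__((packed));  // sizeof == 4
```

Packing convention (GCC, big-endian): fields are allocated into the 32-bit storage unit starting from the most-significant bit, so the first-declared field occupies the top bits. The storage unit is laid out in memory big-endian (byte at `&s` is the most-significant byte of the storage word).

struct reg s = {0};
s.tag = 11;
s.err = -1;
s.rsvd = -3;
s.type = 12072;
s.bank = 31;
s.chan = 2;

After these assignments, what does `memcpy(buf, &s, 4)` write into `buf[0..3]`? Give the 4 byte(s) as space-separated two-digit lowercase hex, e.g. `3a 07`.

[27+:5] tag=11 & 0x1f = 0xb; word=0x58000000
[25+:2] err=-1 & 0x3 = 0x3; word=0x5e000000
[22+:3] rsvd=-3 & 0x7 = 0x5; word=0x5f400000
[8+:14] type=12072 & 0x3fff = 0x2f28; word=0x5f6f2800
[2+:6] bank=31 & 0x3f = 0x1f; word=0x5f6f287c
[0+:2] chan=2 & 0x3 = 0x2; word=0x5f6f287e
word = 0x5f6f287e → big-endian bytes:
  [0]=0x5f  [1]=0x6f  [2]=0x28  [3]=0x7e

5f 6f 28 7e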